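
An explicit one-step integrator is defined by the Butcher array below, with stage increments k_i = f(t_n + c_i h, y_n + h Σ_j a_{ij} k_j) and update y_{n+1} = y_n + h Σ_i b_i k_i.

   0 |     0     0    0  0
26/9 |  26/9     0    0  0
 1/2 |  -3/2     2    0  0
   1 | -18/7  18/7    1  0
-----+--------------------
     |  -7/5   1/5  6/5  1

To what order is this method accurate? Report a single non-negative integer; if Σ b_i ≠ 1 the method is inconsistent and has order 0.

1

b = (-7/5, 1/5, 6/5, 1)
c = (0, 26/9, 1/2, 1)
Ac = (0, 0, 52/9, 111/14)
Σ b_i: (-7/5)·1 + 1/5·1 + 6/5·1 + 1·1 = 1 ✓
b·c: 1/5·26/9 + 6/5·1/2 + 1·1 = 98/45 ≠ 1/2 ⇒ order 1.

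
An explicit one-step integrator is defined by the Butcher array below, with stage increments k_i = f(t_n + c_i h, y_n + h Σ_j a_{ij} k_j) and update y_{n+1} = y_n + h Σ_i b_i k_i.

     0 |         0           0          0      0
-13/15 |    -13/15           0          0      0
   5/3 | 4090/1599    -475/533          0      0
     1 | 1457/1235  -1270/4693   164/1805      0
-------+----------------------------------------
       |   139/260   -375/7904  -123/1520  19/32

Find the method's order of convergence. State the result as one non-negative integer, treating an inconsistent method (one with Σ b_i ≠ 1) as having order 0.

4

b = (139/260, -375/7904, -123/1520, 19/32)
c = (0, -13/15, 5/3, 1)
Ac = (0, 0, 95/123, 22/57)
Σ b_i: 139/260·1 + (-375/7904)·1 + (-123/1520)·1 + 19/32·1 = 1 ✓
b·c: (-375/7904)·(-13/15) + (-123/1520)·5/3 + 19/32·1 = 1/2 ✓
b·c²: (-375/7904)·169/225 + (-123/1520)·25/9 + 19/32·1 = 1/3 ✓
b·Ac: (-123/1520)·95/123 + 19/32·22/57 = 1/6 ✓
b·c³: (-375/7904)·(-2197/3375) + (-123/1520)·125/27 + 19/32·1 = 1/4 ✓
b·(c∘Ac): (-123/1520)·475/369 + 19/32·22/57 = 1/8 ✓
b·Ac²: (-123/1520)·(-247/369) + 19/32·14/285 = 1/12 ✓
b·A²c: 19/32·4/57 = 1/24 ✓; 4 stages ⇒ order 4.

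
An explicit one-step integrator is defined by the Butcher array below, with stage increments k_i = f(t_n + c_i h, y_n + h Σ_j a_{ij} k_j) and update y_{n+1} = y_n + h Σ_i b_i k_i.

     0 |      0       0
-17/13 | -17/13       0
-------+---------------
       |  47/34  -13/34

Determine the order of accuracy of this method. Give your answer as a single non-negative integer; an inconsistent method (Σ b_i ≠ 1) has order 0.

2

b = (47/34, -13/34)
c = (0, -17/13)
Σ b_i: 47/34·1 + (-13/34)·1 = 1 ✓
b·c: (-13/34)·(-17/13) = 1/2 ✓; 2 stages ⇒ order 2.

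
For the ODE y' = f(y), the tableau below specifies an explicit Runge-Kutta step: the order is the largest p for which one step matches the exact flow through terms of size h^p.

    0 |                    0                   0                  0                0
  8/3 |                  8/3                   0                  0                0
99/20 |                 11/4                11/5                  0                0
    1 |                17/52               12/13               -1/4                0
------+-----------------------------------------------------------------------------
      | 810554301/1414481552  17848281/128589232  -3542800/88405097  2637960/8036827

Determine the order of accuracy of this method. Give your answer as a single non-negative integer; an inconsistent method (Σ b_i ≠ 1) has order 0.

3

b = (810554301/1414481552, 17848281/128589232, -3542800/88405097, 2637960/8036827)
c = (0, 8/3, 99/20, 1)
Ac = (0, 0, 88/15, 1273/1040)
Σ b_i: 810554301/1414481552·1 + 17848281/128589232·1 + (-3542800/88405097)·1 + 2637960/8036827·1 = 1 ✓
b·c: 17848281/128589232·8/3 + (-3542800/88405097)·99/20 + 2637960/8036827·1 = 1/2 ✓
b·c²: 17848281/128589232·64/9 + (-3542800/88405097)·9801/400 + 2637960/8036827·1 = 1/3 ✓
b·Ac: (-3542800/88405097)·88/15 + 2637960/8036827·1273/1040 = 1/6 ✓
b·c³: 17848281/128589232·512/27 + (-3542800/88405097)·970299/8000 + 2637960/8036827·1 = -2748937937/1446628860 ≠ 1/4 ⇒ order 3.
b·(c∘Ac): (-3542800/88405097)·726/25 + 2637960/8036827·1273/1040 = -12248055/16073654 ≠ 1/8
b·Ac²: (-3542800/88405097)·704/45 + 2637960/8036827·27361/62400 = -1397506541/2893257720 ≠ 1/12
b·A²c: 2637960/8036827·(-22/15) = -3869008/8036827 ≠ 1/24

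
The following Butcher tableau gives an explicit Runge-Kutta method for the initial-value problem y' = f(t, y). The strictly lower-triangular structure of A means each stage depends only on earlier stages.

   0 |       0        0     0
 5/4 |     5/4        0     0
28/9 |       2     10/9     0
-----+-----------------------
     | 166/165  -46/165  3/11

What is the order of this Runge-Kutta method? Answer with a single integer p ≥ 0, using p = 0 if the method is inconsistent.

b = (166/165, -46/165, 3/11)
c = (0, 5/4, 28/9)
Ac = (0, 0, 25/18)
Σ b_i: 166/165·1 + (-46/165)·1 + 3/11·1 = 1 ✓
b·c: (-46/165)·5/4 + 3/11·28/9 = 1/2 ✓
b·c²: (-46/165)·25/16 + 3/11·784/81 = 5237/2376 ≠ 1/3 ⇒ order 2.
b·Ac: 3/11·25/18 = 25/66 ≠ 1/6

2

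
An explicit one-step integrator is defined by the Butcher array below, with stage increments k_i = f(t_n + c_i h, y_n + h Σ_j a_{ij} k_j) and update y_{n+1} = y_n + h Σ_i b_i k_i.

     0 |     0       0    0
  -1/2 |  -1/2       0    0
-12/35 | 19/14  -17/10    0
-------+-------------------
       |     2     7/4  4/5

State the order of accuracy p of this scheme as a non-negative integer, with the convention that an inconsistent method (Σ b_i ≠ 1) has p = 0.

b = (2, 7/4, 4/5)
c = (0, -1/2, -12/35)
Ac = (0, 0, 17/20)
Σ b_i: 2·1 + 7/4·1 + 4/5·1 = 91/20 ≠ 1 ⇒ order 0.

0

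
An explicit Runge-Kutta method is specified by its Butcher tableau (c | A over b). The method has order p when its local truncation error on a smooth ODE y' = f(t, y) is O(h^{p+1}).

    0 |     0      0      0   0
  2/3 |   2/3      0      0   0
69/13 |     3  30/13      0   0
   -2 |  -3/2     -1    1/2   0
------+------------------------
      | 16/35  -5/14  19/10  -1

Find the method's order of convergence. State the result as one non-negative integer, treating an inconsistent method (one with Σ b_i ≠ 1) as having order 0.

b = (16/35, -5/14, 19/10, -1)
c = (0, 2/3, 69/13, -2)
Ac = (0, 0, 20/13, 155/78)
Σ b_i: 16/35·1 + (-5/14)·1 + 19/10·1 + (-1)·1 = 1 ✓
b·c: (-5/14)·2/3 + 19/10·69/13 + (-1)·(-2) = 32341/2730 ≠ 1/2 ⇒ order 1.

1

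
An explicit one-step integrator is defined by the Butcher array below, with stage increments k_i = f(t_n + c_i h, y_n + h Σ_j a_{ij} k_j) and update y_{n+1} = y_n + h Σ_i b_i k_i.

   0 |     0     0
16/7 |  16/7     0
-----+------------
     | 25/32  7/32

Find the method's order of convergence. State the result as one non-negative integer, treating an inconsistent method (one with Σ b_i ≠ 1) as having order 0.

2

b = (25/32, 7/32)
c = (0, 16/7)
Σ b_i: 25/32·1 + 7/32·1 = 1 ✓
b·c: 7/32·16/7 = 1/2 ✓; 2 stages ⇒ order 2.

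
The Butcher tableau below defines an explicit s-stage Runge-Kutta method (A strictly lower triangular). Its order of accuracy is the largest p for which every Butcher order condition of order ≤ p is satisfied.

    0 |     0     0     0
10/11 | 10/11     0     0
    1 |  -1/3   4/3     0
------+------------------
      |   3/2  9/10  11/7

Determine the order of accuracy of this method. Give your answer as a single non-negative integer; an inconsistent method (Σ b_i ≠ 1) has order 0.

0

b = (3/2, 9/10, 11/7)
c = (0, 10/11, 1)
Ac = (0, 0, 40/33)
Σ b_i: 3/2·1 + 9/10·1 + 11/7·1 = 139/35 ≠ 1 ⇒ order 0.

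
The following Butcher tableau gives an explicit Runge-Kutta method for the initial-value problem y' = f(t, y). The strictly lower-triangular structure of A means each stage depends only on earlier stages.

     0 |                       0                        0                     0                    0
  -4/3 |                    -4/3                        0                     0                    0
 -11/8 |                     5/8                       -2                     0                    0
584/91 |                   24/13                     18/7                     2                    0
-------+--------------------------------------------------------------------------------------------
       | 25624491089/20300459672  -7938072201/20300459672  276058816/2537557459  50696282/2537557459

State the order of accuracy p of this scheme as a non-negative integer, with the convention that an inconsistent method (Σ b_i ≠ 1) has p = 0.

3

b = (25624491089/20300459672, -7938072201/20300459672, 276058816/2537557459, 50696282/2537557459)
c = (0, -4/3, -11/8, 584/91)
Ac = (0, 0, 8/3, -173/28)
Σ b_i: 25624491089/20300459672·1 + (-7938072201/20300459672)·1 + 276058816/2537557459·1 + 50696282/2537557459·1 = 1 ✓
b·c: (-7938072201/20300459672)·(-4/3) + 276058816/2537557459·(-11/8) + 50696282/2537557459·584/91 = 1/2 ✓
b·c²: (-7938072201/20300459672)·16/9 + 276058816/2537557459·121/64 + 50696282/2537557459·341056/8281 = 1/3 ✓
b·Ac: 276058816/2537557459·8/3 + 50696282/2537557459·(-173/28) = 1/6 ✓
b·c³: (-7938072201/20300459672)·(-64/27) + 276058816/2537557459·(-1331/512) + 50696282/2537557459·199176704/753571 = 98502337857853/16626076471368 ≠ 1/4 ⇒ order 3.
b·(c∘Ac): 276058816/2537557459·(-11/3) + 50696282/2537557459·(-25258/637) = -9067196540/7612672377 ≠ 1/8
b·Ac²: 276058816/2537557459·(-32/9) + 50696282/2537557459·1871/224 = -80365350035/365408274096 ≠ 1/12
b·A²c: 50696282/2537557459·16/3 = 811140512/7612672377 ≠ 1/24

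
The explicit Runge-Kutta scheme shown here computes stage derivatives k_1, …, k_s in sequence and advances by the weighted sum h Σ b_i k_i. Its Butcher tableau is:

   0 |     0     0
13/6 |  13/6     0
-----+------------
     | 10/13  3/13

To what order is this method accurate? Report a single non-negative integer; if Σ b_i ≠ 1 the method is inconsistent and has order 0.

b = (10/13, 3/13)
c = (0, 13/6)
Σ b_i: 10/13·1 + 3/13·1 = 1 ✓
b·c: 3/13·13/6 = 1/2 ✓; 2 stages ⇒ order 2.

2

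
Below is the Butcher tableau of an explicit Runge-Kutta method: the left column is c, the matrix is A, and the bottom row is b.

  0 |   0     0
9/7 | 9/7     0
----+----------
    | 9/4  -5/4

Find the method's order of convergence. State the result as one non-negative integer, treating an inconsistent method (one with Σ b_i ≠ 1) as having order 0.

1

b = (9/4, -5/4)
c = (0, 9/7)
Σ b_i: 9/4·1 + (-5/4)·1 = 1 ✓
b·c: (-5/4)·9/7 = -45/28 ≠ 1/2 ⇒ order 1.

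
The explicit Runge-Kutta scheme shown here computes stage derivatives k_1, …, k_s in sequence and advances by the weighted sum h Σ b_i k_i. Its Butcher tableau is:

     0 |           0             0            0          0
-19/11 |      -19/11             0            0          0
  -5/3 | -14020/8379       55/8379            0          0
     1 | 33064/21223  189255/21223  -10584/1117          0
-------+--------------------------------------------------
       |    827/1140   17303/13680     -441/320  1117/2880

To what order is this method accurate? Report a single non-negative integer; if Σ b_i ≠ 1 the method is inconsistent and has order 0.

b = (827/1140, 17303/13680, -441/320, 1117/2880)
c = (0, -19/11, -5/3, 1)
Ac = (0, 0, -5/441, 435/1117)
Σ b_i: 827/1140·1 + 17303/13680·1 + (-441/320)·1 + 1117/2880·1 = 1 ✓
b·c: 17303/13680·(-19/11) + (-441/320)·(-5/3) + 1117/2880·1 = 1/2 ✓
b·c²: 17303/13680·361/121 + (-441/320)·25/9 + 1117/2880·1 = 1/3 ✓
b·Ac: (-441/320)·(-5/441) + 1117/2880·435/1117 = 1/6 ✓
b·c³: 17303/13680·(-6859/1331) + (-441/320)·(-125/27) + 1117/2880·1 = 1/4 ✓
b·(c∘Ac): (-441/320)·25/1323 + 1117/2880·435/1117 = 1/8 ✓
b·Ac²: (-441/320)·95/4851 + 1117/2880·3495/12287 = 1/12 ✓
b·A²c: 1117/2880·120/1117 = 1/24 ✓; 4 stages ⇒ order 4.

4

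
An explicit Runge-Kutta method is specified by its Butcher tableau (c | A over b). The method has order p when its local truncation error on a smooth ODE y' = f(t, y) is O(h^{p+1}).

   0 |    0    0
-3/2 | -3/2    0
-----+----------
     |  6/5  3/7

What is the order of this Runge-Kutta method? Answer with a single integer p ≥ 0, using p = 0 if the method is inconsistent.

b = (6/5, 3/7)
c = (0, -3/2)
Σ b_i: 6/5·1 + 3/7·1 = 57/35 ≠ 1 ⇒ order 0.

0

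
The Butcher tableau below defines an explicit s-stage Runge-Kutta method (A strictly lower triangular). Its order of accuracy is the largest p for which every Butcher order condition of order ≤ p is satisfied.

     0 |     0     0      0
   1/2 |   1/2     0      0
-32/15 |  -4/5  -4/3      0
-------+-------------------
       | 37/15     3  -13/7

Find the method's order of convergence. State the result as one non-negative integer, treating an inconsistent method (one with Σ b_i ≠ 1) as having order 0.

b = (37/15, 3, -13/7)
c = (0, 1/2, -32/15)
Ac = (0, 0, -2/3)
Σ b_i: 37/15·1 + 3·1 + (-13/7)·1 = 379/105 ≠ 1 ⇒ order 0.

0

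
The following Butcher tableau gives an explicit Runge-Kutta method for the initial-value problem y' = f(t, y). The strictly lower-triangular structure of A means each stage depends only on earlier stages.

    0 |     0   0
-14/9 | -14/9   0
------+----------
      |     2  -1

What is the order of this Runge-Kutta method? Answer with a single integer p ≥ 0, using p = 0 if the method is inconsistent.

1

b = (2, -1)
c = (0, -14/9)
Σ b_i: 2·1 + (-1)·1 = 1 ✓
b·c: (-1)·(-14/9) = 14/9 ≠ 1/2 ⇒ order 1.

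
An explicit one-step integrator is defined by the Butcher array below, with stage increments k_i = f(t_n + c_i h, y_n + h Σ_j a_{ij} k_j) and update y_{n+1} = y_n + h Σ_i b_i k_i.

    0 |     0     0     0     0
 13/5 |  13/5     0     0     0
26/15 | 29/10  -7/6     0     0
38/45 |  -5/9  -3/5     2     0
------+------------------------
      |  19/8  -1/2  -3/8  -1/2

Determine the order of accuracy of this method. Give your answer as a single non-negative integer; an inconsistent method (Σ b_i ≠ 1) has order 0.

1

b = (19/8, -1/2, -3/8, -1/2)
c = (0, 13/5, 26/15, 38/45)
Ac = (0, 0, -91/30, 143/75)
Σ b_i: 19/8·1 + (-1/2)·1 + (-3/8)·1 + (-1/2)·1 = 1 ✓
b·c: (-1/2)·13/5 + (-3/8)·26/15 + (-1/2)·38/45 = -427/180 ≠ 1/2 ⇒ order 1.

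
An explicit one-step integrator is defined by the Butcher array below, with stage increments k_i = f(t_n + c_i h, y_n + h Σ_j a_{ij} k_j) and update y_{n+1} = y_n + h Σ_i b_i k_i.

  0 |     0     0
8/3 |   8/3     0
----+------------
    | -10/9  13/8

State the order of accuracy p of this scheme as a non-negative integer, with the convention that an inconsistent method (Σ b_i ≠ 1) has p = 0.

0

b = (-10/9, 13/8)
c = (0, 8/3)
Σ b_i: (-10/9)·1 + 13/8·1 = 37/72 ≠ 1 ⇒ order 0.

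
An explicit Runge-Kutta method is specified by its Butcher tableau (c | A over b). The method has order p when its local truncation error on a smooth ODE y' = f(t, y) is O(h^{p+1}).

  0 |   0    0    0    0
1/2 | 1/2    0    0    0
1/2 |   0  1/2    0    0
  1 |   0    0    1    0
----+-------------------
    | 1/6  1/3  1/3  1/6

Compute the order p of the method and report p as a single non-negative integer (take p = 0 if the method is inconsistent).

4

b = (1/6, 1/3, 1/3, 1/6)
c = (0, 1/2, 1/2, 1)
Ac = (0, 0, 1/4, 1/2)
Σ b_i: 1/6·1 + 1/3·1 + 1/3·1 + 1/6·1 = 1 ✓
b·c: 1/3·1/2 + 1/3·1/2 + 1/6·1 = 1/2 ✓
b·c²: 1/3·1/4 + 1/3·1/4 + 1/6·1 = 1/3 ✓
b·Ac: 1/3·1/4 + 1/6·1/2 = 1/6 ✓
b·c³: 1/3·1/8 + 1/3·1/8 + 1/6·1 = 1/4 ✓
b·(c∘Ac): 1/3·1/8 + 1/6·1/2 = 1/8 ✓
b·Ac²: 1/3·1/8 + 1/6·1/4 = 1/12 ✓
b·A²c: 1/6·1/4 = 1/24 ✓; 4 stages ⇒ order 4.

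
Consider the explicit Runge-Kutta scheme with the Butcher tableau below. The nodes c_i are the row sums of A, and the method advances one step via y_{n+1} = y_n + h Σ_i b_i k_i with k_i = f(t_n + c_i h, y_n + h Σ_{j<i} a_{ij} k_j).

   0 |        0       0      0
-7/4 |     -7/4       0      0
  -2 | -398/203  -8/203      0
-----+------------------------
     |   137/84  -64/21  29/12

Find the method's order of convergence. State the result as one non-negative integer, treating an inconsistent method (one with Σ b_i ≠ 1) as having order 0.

b = (137/84, -64/21, 29/12)
c = (0, -7/4, -2)
Ac = (0, 0, 2/29)
Σ b_i: 137/84·1 + (-64/21)·1 + 29/12·1 = 1 ✓
b·c: (-64/21)·(-7/4) + 29/12·(-2) = 1/2 ✓
b·c²: (-64/21)·49/16 + 29/12·4 = 1/3 ✓
b·Ac: 29/12·2/29 = 1/6 ✓; 3 stages ⇒ order 3.

3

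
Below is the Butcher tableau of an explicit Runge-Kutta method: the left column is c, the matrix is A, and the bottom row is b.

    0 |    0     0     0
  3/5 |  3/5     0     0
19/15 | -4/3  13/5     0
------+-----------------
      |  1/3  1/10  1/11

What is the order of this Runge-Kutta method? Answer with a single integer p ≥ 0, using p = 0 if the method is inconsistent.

b = (1/3, 1/10, 1/11)
c = (0, 3/5, 19/15)
Ac = (0, 0, 39/25)
Σ b_i: 1/3·1 + 1/10·1 + 1/11·1 = 173/330 ≠ 1 ⇒ order 0.

0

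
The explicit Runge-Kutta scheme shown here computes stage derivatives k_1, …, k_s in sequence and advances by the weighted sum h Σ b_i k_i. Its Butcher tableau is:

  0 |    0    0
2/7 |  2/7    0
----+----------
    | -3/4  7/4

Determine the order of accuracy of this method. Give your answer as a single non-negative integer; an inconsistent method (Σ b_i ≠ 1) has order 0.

2

b = (-3/4, 7/4)
c = (0, 2/7)
Σ b_i: (-3/4)·1 + 7/4·1 = 1 ✓
b·c: 7/4·2/7 = 1/2 ✓; 2 stages ⇒ order 2.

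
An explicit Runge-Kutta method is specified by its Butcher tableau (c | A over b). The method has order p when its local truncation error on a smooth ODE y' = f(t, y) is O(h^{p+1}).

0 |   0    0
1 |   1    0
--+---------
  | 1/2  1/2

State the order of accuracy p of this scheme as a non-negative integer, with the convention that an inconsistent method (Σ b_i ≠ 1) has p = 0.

b = (1/2, 1/2)
c = (0, 1)
Σ b_i: 1/2·1 + 1/2·1 = 1 ✓
b·c: 1/2·1 = 1/2 ✓; 2 stages ⇒ order 2.

2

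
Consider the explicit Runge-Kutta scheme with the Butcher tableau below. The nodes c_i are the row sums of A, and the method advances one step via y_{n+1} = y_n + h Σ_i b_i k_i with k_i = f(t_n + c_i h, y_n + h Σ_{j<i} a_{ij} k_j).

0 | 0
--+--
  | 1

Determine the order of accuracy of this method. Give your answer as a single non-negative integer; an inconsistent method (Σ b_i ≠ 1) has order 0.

1

b = (1)
c = (0)
Σ b_i: 1·1 = 1 ✓; 1 stage ⇒ order 1.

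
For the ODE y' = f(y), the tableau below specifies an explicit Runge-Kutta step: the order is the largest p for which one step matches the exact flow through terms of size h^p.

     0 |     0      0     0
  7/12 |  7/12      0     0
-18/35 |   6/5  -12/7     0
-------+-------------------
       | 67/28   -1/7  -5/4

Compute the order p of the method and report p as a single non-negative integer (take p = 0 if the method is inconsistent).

1

b = (67/28, -1/7, -5/4)
c = (0, 7/12, -18/35)
Ac = (0, 0, -1)
Σ b_i: 67/28·1 + (-1/7)·1 + (-5/4)·1 = 1 ✓
b·c: (-1/7)·7/12 + (-5/4)·(-18/35) = 47/84 ≠ 1/2 ⇒ order 1.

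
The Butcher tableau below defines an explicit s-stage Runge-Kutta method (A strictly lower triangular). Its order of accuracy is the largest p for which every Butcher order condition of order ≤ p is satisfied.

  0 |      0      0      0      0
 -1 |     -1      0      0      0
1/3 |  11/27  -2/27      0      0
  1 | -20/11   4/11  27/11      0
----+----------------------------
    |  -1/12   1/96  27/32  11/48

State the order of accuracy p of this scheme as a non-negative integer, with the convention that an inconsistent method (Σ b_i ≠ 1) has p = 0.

4

b = (-1/12, 1/96, 27/32, 11/48)
c = (0, -1, 1/3, 1)
Ac = (0, 0, 2/27, 5/11)
Σ b_i: (-1/12)·1 + 1/96·1 + 27/32·1 + 11/48·1 = 1 ✓
b·c: 1/96·(-1) + 27/32·1/3 + 11/48·1 = 1/2 ✓
b·c²: 1/96·1 + 27/32·1/9 + 11/48·1 = 1/3 ✓
b·Ac: 27/32·2/27 + 11/48·5/11 = 1/6 ✓
b·c³: 1/96·(-1) + 27/32·1/27 + 11/48·1 = 1/4 ✓
b·(c∘Ac): 27/32·2/81 + 11/48·5/11 = 1/8 ✓
b·Ac²: 27/32·(-2/27) + 11/48·7/11 = 1/12 ✓
b·A²c: 11/48·2/11 = 1/24 ✓; 4 stages ⇒ order 4.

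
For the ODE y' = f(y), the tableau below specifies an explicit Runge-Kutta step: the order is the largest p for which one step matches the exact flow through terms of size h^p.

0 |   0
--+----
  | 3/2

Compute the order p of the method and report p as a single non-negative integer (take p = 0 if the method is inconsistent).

0

b = (3/2)
c = (0)
Σ b_i: 3/2·1 = 3/2 ≠ 1 ⇒ order 0.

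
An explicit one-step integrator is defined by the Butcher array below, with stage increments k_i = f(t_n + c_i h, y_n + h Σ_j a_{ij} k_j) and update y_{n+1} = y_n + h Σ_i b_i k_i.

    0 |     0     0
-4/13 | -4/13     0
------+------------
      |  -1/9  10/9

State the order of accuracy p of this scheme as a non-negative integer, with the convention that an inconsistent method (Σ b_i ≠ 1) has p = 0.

1

b = (-1/9, 10/9)
c = (0, -4/13)
Σ b_i: (-1/9)·1 + 10/9·1 = 1 ✓
b·c: 10/9·(-4/13) = -40/117 ≠ 1/2 ⇒ order 1.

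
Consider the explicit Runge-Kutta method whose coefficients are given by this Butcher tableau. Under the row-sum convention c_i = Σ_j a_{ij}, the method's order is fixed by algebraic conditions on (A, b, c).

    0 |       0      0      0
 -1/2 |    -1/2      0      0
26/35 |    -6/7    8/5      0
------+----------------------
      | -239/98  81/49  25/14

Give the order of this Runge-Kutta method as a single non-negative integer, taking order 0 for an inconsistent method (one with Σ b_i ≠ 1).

2

b = (-239/98, 81/49, 25/14)
c = (0, -1/2, 26/35)
Ac = (0, 0, -4/5)
Σ b_i: (-239/98)·1 + 81/49·1 + 25/14·1 = 1 ✓
b·c: 81/49·(-1/2) + 25/14·26/35 = 1/2 ✓
b·c²: 81/49·1/4 + 25/14·676/1225 = 1919/1372 ≠ 1/3 ⇒ order 2.
b·Ac: 25/14·(-4/5) = -10/7 ≠ 1/6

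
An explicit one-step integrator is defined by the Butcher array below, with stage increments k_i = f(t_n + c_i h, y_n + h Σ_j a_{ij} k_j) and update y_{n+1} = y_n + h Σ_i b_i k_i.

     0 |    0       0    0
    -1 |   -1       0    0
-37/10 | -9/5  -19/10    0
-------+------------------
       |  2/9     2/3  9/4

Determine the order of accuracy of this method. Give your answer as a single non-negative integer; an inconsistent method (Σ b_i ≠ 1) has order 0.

0

b = (2/9, 2/3, 9/4)
c = (0, -1, -37/10)
Ac = (0, 0, 19/10)
Σ b_i: 2/9·1 + 2/3·1 + 9/4·1 = 113/36 ≠ 1 ⇒ order 0.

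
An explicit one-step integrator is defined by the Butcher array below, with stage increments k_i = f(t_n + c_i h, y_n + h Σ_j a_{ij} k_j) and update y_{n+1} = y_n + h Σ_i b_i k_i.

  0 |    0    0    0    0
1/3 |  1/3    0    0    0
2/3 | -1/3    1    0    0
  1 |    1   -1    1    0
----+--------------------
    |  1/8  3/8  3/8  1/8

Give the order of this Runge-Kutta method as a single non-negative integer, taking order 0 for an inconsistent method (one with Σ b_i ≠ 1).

4

b = (1/8, 3/8, 3/8, 1/8)
c = (0, 1/3, 2/3, 1)
Ac = (0, 0, 1/3, 1/3)
Σ b_i: 1/8·1 + 3/8·1 + 3/8·1 + 1/8·1 = 1 ✓
b·c: 3/8·1/3 + 3/8·2/3 + 1/8·1 = 1/2 ✓
b·c²: 3/8·1/9 + 3/8·4/9 + 1/8·1 = 1/3 ✓
b·Ac: 3/8·1/3 + 1/8·1/3 = 1/6 ✓
b·c³: 3/8·1/27 + 3/8·8/27 + 1/8·1 = 1/4 ✓
b·(c∘Ac): 3/8·2/9 + 1/8·1/3 = 1/8 ✓
b·Ac²: 3/8·1/9 + 1/8·1/3 = 1/12 ✓
b·A²c: 1/8·1/3 = 1/24 ✓; 4 stages ⇒ order 4.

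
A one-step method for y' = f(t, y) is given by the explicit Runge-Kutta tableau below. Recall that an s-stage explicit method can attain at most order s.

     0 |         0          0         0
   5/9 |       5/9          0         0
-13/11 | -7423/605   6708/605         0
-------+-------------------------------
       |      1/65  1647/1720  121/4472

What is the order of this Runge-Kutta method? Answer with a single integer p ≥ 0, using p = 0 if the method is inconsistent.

3

b = (1/65, 1647/1720, 121/4472)
c = (0, 5/9, -13/11)
Ac = (0, 0, 2236/363)
Σ b_i: 1/65·1 + 1647/1720·1 + 121/4472·1 = 1 ✓
b·c: 1647/1720·5/9 + 121/4472·(-13/11) = 1/2 ✓
b·c²: 1647/1720·25/81 + 121/4472·169/121 = 1/3 ✓
b·Ac: 121/4472·2236/363 = 1/6 ✓; 3 stages ⇒ order 3.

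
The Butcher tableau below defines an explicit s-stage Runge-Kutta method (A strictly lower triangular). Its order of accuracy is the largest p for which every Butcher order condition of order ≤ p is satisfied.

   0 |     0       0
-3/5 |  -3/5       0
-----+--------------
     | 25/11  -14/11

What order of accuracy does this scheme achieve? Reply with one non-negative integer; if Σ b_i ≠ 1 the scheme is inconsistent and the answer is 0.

1

b = (25/11, -14/11)
c = (0, -3/5)
Σ b_i: 25/11·1 + (-14/11)·1 = 1 ✓
b·c: (-14/11)·(-3/5) = 42/55 ≠ 1/2 ⇒ order 1.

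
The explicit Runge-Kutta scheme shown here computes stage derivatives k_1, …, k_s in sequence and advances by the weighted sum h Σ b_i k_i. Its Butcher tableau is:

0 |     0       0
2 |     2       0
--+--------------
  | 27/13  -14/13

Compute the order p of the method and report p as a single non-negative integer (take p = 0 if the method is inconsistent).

b = (27/13, -14/13)
c = (0, 2)
Σ b_i: 27/13·1 + (-14/13)·1 = 1 ✓
b·c: (-14/13)·2 = -28/13 ≠ 1/2 ⇒ order 1.

1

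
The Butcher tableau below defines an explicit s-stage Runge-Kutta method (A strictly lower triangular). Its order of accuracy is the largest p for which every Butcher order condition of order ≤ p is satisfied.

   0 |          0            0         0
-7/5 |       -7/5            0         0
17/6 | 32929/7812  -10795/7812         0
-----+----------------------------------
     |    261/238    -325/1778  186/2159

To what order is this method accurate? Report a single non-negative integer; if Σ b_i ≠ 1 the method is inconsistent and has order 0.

b = (261/238, -325/1778, 186/2159)
c = (0, -7/5, 17/6)
Ac = (0, 0, 2159/1116)
Σ b_i: 261/238·1 + (-325/1778)·1 + 186/2159·1 = 1 ✓
b·c: (-325/1778)·(-7/5) + 186/2159·17/6 = 1/2 ✓
b·c²: (-325/1778)·49/25 + 186/2159·289/36 = 1/3 ✓
b·Ac: 186/2159·2159/1116 = 1/6 ✓; 3 stages ⇒ order 3.

3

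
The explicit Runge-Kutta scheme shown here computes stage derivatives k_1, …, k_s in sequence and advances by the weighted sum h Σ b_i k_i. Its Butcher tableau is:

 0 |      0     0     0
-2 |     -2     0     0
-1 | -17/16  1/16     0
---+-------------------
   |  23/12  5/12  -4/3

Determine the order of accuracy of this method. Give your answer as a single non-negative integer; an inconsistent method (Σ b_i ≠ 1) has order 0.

3

b = (23/12, 5/12, -4/3)
c = (0, -2, -1)
Ac = (0, 0, -1/8)
Σ b_i: 23/12·1 + 5/12·1 + (-4/3)·1 = 1 ✓
b·c: 5/12·(-2) + (-4/3)·(-1) = 1/2 ✓
b·c²: 5/12·4 + (-4/3)·1 = 1/3 ✓
b·Ac: (-4/3)·(-1/8) = 1/6 ✓; 3 stages ⇒ order 3.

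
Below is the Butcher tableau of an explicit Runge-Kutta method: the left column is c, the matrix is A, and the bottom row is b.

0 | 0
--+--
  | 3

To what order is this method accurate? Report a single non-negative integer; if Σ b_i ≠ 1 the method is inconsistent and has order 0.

0

b = (3)
c = (0)
Σ b_i: 3·1 = 3 ≠ 1 ⇒ order 0.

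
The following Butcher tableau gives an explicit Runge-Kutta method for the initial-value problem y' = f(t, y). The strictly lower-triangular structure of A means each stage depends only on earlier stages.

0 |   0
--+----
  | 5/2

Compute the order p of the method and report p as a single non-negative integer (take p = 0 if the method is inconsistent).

b = (5/2)
c = (0)
Σ b_i: 5/2·1 = 5/2 ≠ 1 ⇒ order 0.

0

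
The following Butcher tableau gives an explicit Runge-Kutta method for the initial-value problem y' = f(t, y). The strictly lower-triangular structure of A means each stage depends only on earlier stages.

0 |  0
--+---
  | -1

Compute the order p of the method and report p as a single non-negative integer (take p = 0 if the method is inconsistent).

b = (-1)
c = (0)
Σ b_i: (-1)·1 = -1 ≠ 1 ⇒ order 0.

0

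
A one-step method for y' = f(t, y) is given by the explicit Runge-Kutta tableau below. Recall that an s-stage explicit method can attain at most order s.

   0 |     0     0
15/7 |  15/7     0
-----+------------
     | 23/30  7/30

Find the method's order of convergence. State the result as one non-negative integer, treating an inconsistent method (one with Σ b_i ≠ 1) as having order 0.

2

b = (23/30, 7/30)
c = (0, 15/7)
Σ b_i: 23/30·1 + 7/30·1 = 1 ✓
b·c: 7/30·15/7 = 1/2 ✓; 2 stages ⇒ order 2.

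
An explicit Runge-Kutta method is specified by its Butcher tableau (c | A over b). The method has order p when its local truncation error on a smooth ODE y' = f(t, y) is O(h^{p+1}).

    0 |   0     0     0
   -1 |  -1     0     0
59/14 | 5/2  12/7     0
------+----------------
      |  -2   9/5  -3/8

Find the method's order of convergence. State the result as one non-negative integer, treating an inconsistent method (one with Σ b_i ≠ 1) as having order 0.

0

b = (-2, 9/5, -3/8)
c = (0, -1, 59/14)
Ac = (0, 0, -12/7)
Σ b_i: (-2)·1 + 9/5·1 + (-3/8)·1 = -23/40 ≠ 1 ⇒ order 0.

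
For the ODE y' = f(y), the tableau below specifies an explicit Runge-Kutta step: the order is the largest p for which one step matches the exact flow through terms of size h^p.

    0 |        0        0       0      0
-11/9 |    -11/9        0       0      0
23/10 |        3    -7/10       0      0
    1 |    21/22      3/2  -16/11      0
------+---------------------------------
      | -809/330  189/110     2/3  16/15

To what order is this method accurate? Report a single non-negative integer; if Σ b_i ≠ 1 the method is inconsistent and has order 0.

b = (-809/330, 189/110, 2/3, 16/15)
c = (0, -11/9, 23/10, 1)
Ac = (0, 0, 77/90, -1709/330)
Σ b_i: (-809/330)·1 + 189/110·1 + 2/3·1 + 16/15·1 = 1 ✓
b·c: 189/110·(-11/9) + 2/3·23/10 + 16/15·1 = 1/2 ✓
b·c²: 189/110·121/81 + 2/3·529/100 + 16/15·1 = 179/25 ≠ 1/3 ⇒ order 2.
b·Ac: 2/3·77/90 + 16/15·(-1709/330) = -36781/7425 ≠ 1/6

2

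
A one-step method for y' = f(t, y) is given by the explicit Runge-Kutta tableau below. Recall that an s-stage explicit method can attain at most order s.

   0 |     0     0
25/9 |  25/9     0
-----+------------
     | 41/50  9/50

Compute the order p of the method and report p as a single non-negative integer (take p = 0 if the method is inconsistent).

b = (41/50, 9/50)
c = (0, 25/9)
Σ b_i: 41/50·1 + 9/50·1 = 1 ✓
b·c: 9/50·25/9 = 1/2 ✓; 2 stages ⇒ order 2.

2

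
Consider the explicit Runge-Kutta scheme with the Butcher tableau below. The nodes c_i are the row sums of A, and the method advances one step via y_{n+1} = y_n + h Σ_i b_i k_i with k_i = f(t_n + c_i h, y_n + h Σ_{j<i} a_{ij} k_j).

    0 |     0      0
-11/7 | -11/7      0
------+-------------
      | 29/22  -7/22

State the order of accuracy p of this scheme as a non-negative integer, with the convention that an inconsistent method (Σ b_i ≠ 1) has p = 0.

b = (29/22, -7/22)
c = (0, -11/7)
Σ b_i: 29/22·1 + (-7/22)·1 = 1 ✓
b·c: (-7/22)·(-11/7) = 1/2 ✓; 2 stages ⇒ order 2.

2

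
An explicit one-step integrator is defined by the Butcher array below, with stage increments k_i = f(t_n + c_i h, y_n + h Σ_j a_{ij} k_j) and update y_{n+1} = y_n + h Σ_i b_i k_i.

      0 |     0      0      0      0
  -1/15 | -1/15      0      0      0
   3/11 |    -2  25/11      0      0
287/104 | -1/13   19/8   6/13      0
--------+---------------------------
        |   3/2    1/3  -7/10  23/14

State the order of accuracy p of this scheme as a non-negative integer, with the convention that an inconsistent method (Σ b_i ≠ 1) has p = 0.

0

b = (3/2, 1/3, -7/10, 23/14)
c = (0, -1/15, 3/11, 287/104)
Ac = (0, 0, -5/33, -557/17160)
Σ b_i: 3/2·1 + 1/3·1 + (-7/10)·1 + 23/14·1 = 583/210 ≠ 1 ⇒ order 0.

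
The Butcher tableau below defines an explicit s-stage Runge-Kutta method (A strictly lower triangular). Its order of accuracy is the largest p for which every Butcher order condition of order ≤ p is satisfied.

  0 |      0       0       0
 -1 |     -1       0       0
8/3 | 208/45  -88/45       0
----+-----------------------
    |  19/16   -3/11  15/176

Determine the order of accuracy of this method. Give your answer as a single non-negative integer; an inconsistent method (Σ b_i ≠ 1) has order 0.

3

b = (19/16, -3/11, 15/176)
c = (0, -1, 8/3)
Ac = (0, 0, 88/45)
Σ b_i: 19/16·1 + (-3/11)·1 + 15/176·1 = 1 ✓
b·c: (-3/11)·(-1) + 15/176·8/3 = 1/2 ✓
b·c²: (-3/11)·1 + 15/176·64/9 = 1/3 ✓
b·Ac: 15/176·88/45 = 1/6 ✓; 3 stages ⇒ order 3.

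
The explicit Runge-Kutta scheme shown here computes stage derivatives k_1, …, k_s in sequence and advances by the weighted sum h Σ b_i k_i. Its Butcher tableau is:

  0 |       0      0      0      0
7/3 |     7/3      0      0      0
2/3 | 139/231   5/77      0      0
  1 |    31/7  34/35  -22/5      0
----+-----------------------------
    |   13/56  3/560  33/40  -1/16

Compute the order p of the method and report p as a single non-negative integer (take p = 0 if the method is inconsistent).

b = (13/56, 3/560, 33/40, -1/16)
c = (0, 7/3, 2/3, 1)
Ac = (0, 0, 5/33, -2/3)
Σ b_i: 13/56·1 + 3/560·1 + 33/40·1 + (-1/16)·1 = 1 ✓
b·c: 3/560·7/3 + 33/40·2/3 + (-1/16)·1 = 1/2 ✓
b·c²: 3/560·49/9 + 33/40·4/9 + (-1/16)·1 = 1/3 ✓
b·Ac: 33/40·5/33 + (-1/16)·(-2/3) = 1/6 ✓
b·c³: 3/560·343/27 + 33/40·8/27 + (-1/16)·1 = 1/4 ✓
b·(c∘Ac): 33/40·10/99 + (-1/16)·(-2/3) = 1/8 ✓
b·Ac²: 33/40·35/99 + (-1/16)·10/3 = 1/12 ✓
b·A²c: (-1/16)·(-2/3) = 1/24 ✓; 4 stages ⇒ order 4.

4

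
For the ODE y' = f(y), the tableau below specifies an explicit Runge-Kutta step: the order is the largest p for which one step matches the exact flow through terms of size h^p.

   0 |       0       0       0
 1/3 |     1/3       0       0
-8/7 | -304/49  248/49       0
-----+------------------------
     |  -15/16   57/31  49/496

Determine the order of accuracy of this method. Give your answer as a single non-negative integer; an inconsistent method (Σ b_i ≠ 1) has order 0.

3

b = (-15/16, 57/31, 49/496)
c = (0, 1/3, -8/7)
Ac = (0, 0, 248/147)
Σ b_i: (-15/16)·1 + 57/31·1 + 49/496·1 = 1 ✓
b·c: 57/31·1/3 + 49/496·(-8/7) = 1/2 ✓
b·c²: 57/31·1/9 + 49/496·64/49 = 1/3 ✓
b·Ac: 49/496·248/147 = 1/6 ✓; 3 stages ⇒ order 3.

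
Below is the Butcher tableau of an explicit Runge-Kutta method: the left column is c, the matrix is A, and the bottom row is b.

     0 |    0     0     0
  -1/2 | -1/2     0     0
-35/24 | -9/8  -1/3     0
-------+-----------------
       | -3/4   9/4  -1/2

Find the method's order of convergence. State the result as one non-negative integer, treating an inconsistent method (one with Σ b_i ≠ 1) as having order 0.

b = (-3/4, 9/4, -1/2)
c = (0, -1/2, -35/24)
Ac = (0, 0, 1/6)
Σ b_i: (-3/4)·1 + 9/4·1 + (-1/2)·1 = 1 ✓
b·c: 9/4·(-1/2) + (-1/2)·(-35/24) = -19/48 ≠ 1/2 ⇒ order 1.

1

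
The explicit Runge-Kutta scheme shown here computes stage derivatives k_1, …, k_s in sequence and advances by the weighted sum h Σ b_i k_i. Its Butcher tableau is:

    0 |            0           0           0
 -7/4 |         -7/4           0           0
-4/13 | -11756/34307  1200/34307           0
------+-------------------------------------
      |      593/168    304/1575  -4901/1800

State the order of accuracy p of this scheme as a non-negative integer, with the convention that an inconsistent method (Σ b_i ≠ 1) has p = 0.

3

b = (593/168, 304/1575, -4901/1800)
c = (0, -7/4, -4/13)
Ac = (0, 0, -300/4901)
Σ b_i: 593/168·1 + 304/1575·1 + (-4901/1800)·1 = 1 ✓
b·c: 304/1575·(-7/4) + (-4901/1800)·(-4/13) = 1/2 ✓
b·c²: 304/1575·49/16 + (-4901/1800)·16/169 = 1/3 ✓
b·Ac: (-4901/1800)·(-300/4901) = 1/6 ✓; 3 stages ⇒ order 3.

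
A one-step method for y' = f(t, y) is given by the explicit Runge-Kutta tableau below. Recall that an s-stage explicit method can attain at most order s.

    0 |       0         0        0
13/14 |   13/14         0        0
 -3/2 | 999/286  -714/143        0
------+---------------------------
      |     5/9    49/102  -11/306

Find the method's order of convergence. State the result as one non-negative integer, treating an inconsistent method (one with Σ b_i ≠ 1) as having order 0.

b = (5/9, 49/102, -11/306)
c = (0, 13/14, -3/2)
Ac = (0, 0, -51/11)
Σ b_i: 5/9·1 + 49/102·1 + (-11/306)·1 = 1 ✓
b·c: 49/102·13/14 + (-11/306)·(-3/2) = 1/2 ✓
b·c²: 49/102·169/196 + (-11/306)·9/4 = 1/3 ✓
b·Ac: (-11/306)·(-51/11) = 1/6 ✓; 3 stages ⇒ order 3.

3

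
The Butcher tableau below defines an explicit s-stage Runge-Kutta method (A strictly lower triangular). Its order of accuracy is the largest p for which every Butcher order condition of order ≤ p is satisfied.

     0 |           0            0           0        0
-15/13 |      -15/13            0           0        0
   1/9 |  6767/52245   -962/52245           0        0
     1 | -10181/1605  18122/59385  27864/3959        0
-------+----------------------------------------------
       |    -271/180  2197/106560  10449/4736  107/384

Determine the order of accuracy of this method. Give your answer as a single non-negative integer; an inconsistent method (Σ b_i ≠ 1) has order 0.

4

b = (-271/180, 2197/106560, 10449/4736, 107/384)
c = (0, -15/13, 1/9, 1)
Ac = (0, 0, 74/3483, 46/107)
Σ b_i: (-271/180)·1 + 2197/106560·1 + 10449/4736·1 + 107/384·1 = 1 ✓
b·c: 2197/106560·(-15/13) + 10449/4736·1/9 + 107/384·1 = 1/2 ✓
b·c²: 2197/106560·225/169 + 10449/4736·1/81 + 107/384·1 = 1/3 ✓
b·Ac: 10449/4736·74/3483 + 107/384·46/107 = 1/6 ✓
b·c³: 2197/106560·(-3375/2197) + 10449/4736·1/729 + 107/384·1 = 1/4 ✓
b·(c∘Ac): 10449/4736·74/31347 + 107/384·46/107 = 1/8 ✓
b·Ac²: 10449/4736·(-370/15093) + 107/384·686/1391 = 1/12 ✓
b·A²c: 107/384·16/107 = 1/24 ✓; 4 stages ⇒ order 4.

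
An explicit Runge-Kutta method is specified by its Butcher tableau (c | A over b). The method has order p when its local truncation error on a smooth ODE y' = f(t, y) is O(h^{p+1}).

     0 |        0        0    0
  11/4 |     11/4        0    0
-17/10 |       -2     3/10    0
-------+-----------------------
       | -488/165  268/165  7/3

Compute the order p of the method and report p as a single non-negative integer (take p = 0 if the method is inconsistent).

b = (-488/165, 268/165, 7/3)
c = (0, 11/4, -17/10)
Ac = (0, 0, 33/40)
Σ b_i: (-488/165)·1 + 268/165·1 + 7/3·1 = 1 ✓
b·c: 268/165·11/4 + 7/3·(-17/10) = 1/2 ✓
b·c²: 268/165·121/16 + 7/3·289/100 = 1427/75 ≠ 1/3 ⇒ order 2.
b·Ac: 7/3·33/40 = 77/40 ≠ 1/6

2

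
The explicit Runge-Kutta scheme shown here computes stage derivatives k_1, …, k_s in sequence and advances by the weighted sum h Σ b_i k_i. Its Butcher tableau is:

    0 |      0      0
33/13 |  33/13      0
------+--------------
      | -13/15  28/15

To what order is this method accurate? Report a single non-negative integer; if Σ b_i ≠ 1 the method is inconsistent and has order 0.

b = (-13/15, 28/15)
c = (0, 33/13)
Σ b_i: (-13/15)·1 + 28/15·1 = 1 ✓
b·c: 28/15·33/13 = 308/65 ≠ 1/2 ⇒ order 1.

1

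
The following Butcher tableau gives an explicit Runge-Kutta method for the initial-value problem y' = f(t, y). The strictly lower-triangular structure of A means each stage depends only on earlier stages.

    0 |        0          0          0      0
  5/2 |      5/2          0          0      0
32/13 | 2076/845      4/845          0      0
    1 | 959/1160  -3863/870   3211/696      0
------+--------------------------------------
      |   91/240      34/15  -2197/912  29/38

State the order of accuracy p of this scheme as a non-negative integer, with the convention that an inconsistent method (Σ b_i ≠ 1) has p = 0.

4

b = (91/240, 34/15, -2197/912, 29/38)
c = (0, 5/2, 32/13, 1)
Ac = (0, 0, 2/169, 89/348)
Σ b_i: 91/240·1 + 34/15·1 + (-2197/912)·1 + 29/38·1 = 1 ✓
b·c: 34/15·5/2 + (-2197/912)·32/13 + 29/38·1 = 1/2 ✓
b·c²: 34/15·25/4 + (-2197/912)·1024/169 + 29/38·1 = 1/3 ✓
b·Ac: (-2197/912)·2/169 + 29/38·89/348 = 1/6 ✓
b·c³: 34/15·125/8 + (-2197/912)·32768/2197 + 29/38·1 = 1/4 ✓
b·(c∘Ac): (-2197/912)·64/2197 + 29/38·89/348 = 1/8 ✓
b·Ac²: (-2197/912)·5/169 + 29/38·47/232 = 1/12 ✓
b·A²c: 29/38·19/348 = 1/24 ✓; 4 stages ⇒ order 4.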